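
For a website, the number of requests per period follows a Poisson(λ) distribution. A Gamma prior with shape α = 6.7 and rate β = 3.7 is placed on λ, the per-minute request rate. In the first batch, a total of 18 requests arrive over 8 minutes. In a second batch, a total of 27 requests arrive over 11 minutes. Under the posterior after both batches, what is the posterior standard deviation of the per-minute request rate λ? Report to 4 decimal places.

With a Gamma(shape α, rate β) prior, the Poisson likelihood is conjugate: the posterior is Gamma(α + ΣXᵢ, β + n).
After batch 1: Gamma(α+S, β+n) = Gamma(6.7+18, 3.7+8) = Gamma(24.7, 11.7).
After batch 2: Gamma(α+S, β+n) = Gamma(24.7+27, 11.7+11) = Gamma(51.7, 22.7).
SD = √α/β = √51.7/22.7 = 0.3168.

0.3168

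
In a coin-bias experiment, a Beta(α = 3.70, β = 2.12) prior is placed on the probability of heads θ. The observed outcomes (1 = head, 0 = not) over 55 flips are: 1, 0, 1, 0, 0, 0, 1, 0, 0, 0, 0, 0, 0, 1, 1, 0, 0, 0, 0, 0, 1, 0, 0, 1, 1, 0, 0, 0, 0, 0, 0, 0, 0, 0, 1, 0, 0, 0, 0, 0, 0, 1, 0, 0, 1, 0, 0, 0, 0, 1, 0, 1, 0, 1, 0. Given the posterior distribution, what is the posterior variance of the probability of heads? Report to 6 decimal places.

0.003338

The Beta prior is conjugate to a Binomial/Bernoulli likelihood; the update adds successes to α and failures to β.
Posterior: Beta(α+k, β+n−k) = Beta(3.70+14, 2.12+41) = Beta(17.70, 43.12).
Var = αβ/((α+β)²(α+β+1)) = 17.70·43.12/(60.82²·61.82) = 0.003338.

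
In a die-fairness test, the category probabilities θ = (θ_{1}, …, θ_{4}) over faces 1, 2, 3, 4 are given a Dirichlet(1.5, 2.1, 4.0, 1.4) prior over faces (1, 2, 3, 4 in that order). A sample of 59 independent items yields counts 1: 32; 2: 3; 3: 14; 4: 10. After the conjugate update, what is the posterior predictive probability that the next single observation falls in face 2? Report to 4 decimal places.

0.0750

The Dirichlet prior is conjugate to the Multinomial likelihood: each posterior αⱼ = prior αⱼ + observed count nⱼ.
Posterior concentration: (33.5, 5.1, 18.0, 11.4), total = 68.0.
P(next = 2 | data) = α_{2}/Σα = 0.0750.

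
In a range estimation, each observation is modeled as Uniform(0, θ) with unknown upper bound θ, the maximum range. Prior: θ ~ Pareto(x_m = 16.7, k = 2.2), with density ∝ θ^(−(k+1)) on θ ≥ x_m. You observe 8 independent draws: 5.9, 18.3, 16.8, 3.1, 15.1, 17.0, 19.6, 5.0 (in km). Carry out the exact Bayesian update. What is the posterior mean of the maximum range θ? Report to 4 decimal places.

A Pareto(scale x_m, shape k) prior on the upper bound θ of Uniform(0, θ) is conjugate: posterior is Pareto(max(x_m, max xᵢ), k + n).
Sample maximum = 19.6; prior scale x_m = 16.7 → posterior scale = max = 19.6.
Posterior shape = 2.2 + 8 = 10.2.
E[θ|data] = k·x_m/(k−1) = 10.2·19.6/9.2 = 21.7304.

21.7304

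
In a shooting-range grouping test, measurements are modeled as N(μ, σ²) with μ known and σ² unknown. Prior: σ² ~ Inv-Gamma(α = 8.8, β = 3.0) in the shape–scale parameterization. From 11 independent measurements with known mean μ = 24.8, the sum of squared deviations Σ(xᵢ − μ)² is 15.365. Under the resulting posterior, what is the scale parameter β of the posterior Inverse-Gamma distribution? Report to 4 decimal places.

10.6825

With known mean μ and an Inverse-Gamma(α, β) prior on σ², the Normal likelihood is conjugate: posterior is Inv-Gamma(α + n/2, β + Σ(xᵢ−μ)²/2).
Posterior: Inv-Gamma(8.8 + 11/2, 3.0 + 15.365/2) = Inv-Gamma(14.30, 10.6825).
Posterior β = 10.6825.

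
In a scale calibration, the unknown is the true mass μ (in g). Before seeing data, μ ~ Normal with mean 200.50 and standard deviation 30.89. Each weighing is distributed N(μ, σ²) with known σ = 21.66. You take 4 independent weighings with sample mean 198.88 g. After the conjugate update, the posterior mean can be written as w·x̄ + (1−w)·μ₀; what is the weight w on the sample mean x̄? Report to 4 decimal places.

For Normal data with known variance σ², a Normal(μ₀, σ₀²) prior on μ is conjugate. Posterior precision = 1/σ₀² + n/σ²; posterior mean is the precision-weighted average of μ₀ and x̄.
σ₀² = 30.89² = 954.1921, σ² = 21.66² = 469.1556. Prior precision 1/σ₀² = 1/954.1921; data precision n/σ² = 4/469.1556.
w = (n/σ²)/(1/σ₀² + n/σ²) = n·σ₀²/(σ² + n·σ₀²) = 4·954.1921/(469.1556 + 4·954.1921) = 3816.7684/4285.924 = 0.8905.

0.8905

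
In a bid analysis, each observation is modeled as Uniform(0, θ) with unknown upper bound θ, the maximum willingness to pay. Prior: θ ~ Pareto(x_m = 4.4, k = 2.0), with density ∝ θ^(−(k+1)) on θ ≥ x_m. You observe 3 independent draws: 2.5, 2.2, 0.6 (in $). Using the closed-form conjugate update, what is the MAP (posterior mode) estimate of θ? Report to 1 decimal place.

A Pareto(scale x_m, shape k) prior on the upper bound θ of Uniform(0, θ) is conjugate: posterior is Pareto(max(x_m, max xᵢ), k + n).
Sample maximum = 2.5; prior scale x_m = 4.4 → posterior scale = max = 4.4.
Posterior shape = 2.0 + 3 = 5.0.
The Pareto density is decreasing on [x_m, ∞), so the mode is x_m = 4.4.

4.4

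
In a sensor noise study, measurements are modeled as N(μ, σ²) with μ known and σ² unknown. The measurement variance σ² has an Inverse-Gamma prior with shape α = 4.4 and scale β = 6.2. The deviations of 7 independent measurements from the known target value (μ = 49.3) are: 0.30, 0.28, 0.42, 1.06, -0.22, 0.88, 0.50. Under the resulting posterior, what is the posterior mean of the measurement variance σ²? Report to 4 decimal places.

With known mean μ and an Inverse-Gamma(α, β) prior on σ², the Normal likelihood is conjugate: posterior is Inv-Gamma(α + n/2, β + Σ(xᵢ−μ)²/2).
Σ(xᵢ−μ)² = (0.30)² + (0.28)² + (0.42)² + (1.06)² + (-0.22)² + (0.88)² + (0.50)² = 2.5412.
Posterior: Inv-Gamma(4.4 + 7/2, 6.2 + 2.5412/2) = Inv-Gamma(7.90, 7.47060).
E[σ²|data] = β/(α−1) = 7.47060/6.90 = 1.0827.

1.0827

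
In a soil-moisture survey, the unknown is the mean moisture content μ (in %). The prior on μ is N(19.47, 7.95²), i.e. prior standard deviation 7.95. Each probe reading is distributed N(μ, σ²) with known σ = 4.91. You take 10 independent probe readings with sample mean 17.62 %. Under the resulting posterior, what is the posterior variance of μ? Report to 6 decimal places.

For Normal data with known variance σ², a Normal(μ₀, σ₀²) prior on μ is conjugate. Posterior precision = 1/σ₀² + n/σ²; posterior mean is the precision-weighted average of μ₀ and x̄.
σ₀² = 7.95² = 63.2025, σ² = 4.91² = 24.1081; σ² + n·σ₀² = 24.1081 + 10·63.2025 = 656.1331.
Posterior precision = 1/σ₀² + n/σ² = 1/63.2025 + 10/24.1081 = (σ² + n·σ₀²)/(σ₀²σ²) = 656.1331/(63.2025·24.1081); posterior variance σₙ² = σ₀²σ²/(σ² + n·σ₀²) = 63.2025·24.1081/656.1331 = 2.322230.

2.322230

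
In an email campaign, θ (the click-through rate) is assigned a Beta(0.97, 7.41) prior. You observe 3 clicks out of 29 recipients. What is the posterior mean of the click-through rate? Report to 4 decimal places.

The Beta prior is conjugate to a Binomial/Bernoulli likelihood; the update adds successes to α and failures to β.
Posterior: Beta(α+k, β+n−k) = Beta(0.97+3, 7.41+26) = Beta(3.97, 33.41).
Posterior mean = α/(α+β) = 3.97/37.38 = 0.1062.

0.1062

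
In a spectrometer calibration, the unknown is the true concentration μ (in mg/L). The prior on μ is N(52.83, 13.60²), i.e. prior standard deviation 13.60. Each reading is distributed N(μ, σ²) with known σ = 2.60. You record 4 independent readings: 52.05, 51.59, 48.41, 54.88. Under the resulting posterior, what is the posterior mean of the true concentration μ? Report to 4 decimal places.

For Normal data with known variance σ², a Normal(μ₀, σ₀²) prior on μ is conjugate. Posterior precision = 1/σ₀² + n/σ²; posterior mean is the precision-weighted average of μ₀ and x̄.
Σxᵢ = 52.05 + 51.59 + 48.41 + 54.88 = 206.93, so n·x̄ = 206.93.
σ₀² = 13.60² = 184.96, σ² = 2.60² = 6.76; σ² + n·σ₀² = 6.76 + 4·184.96 = 746.6.
Posterior mean = (μ₀/σ₀² + n·x̄/σ²)/(1/σ₀² + n/σ²) = (σ²·μ₀ + σ₀²·n·x̄)/(σ² + n·σ₀²) = (6.76·52.83 + 184.96·206.93)/746.6 = 38630.9036/746.6 = 51.7424.

51.7424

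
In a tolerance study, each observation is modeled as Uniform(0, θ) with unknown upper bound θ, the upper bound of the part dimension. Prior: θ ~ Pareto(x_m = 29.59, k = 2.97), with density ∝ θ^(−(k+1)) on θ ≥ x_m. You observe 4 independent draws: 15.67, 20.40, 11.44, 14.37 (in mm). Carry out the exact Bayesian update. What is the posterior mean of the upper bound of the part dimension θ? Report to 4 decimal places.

34.5464

A Pareto(scale x_m, shape k) prior on the upper bound θ of Uniform(0, θ) is conjugate: posterior is Pareto(max(x_m, max xᵢ), k + n).
Sample maximum = 20.40; prior scale x_m = 29.59 → posterior scale = max = 29.59.
Posterior shape = 2.97 + 4 = 6.97.
E[θ|data] = k·x_m/(k−1) = 6.97·29.59/5.97 = 34.5464.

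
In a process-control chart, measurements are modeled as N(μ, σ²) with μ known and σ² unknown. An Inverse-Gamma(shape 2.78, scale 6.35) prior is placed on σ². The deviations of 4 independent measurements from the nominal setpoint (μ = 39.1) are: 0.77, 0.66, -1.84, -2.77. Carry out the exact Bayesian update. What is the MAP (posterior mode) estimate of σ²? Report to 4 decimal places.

With known mean μ and an Inverse-Gamma(α, β) prior on σ², the Normal likelihood is conjugate: posterior is Inv-Gamma(α + n/2, β + Σ(xᵢ−μ)²/2).
Σ(xᵢ−μ)² = (0.77)² + (0.66)² + (-1.84)² + (-2.77)² = 12.0870.
Posterior: Inv-Gamma(2.78 + 4/2, 6.35 + 12.0870/2) = Inv-Gamma(4.78, 12.39350).
Mode = β/(α+1) = 12.39350/5.78 = 2.1442.

2.1442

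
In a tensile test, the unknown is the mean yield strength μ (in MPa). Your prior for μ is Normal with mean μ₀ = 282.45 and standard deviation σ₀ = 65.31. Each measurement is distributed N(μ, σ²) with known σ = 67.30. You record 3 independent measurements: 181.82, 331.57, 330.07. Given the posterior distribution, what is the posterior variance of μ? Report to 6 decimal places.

For Normal data with known variance σ², a Normal(μ₀, σ₀²) prior on μ is conjugate. Posterior precision = 1/σ₀² + n/σ²; posterior mean is the precision-weighted average of μ₀ and x̄.
σ₀² = 65.31² = 4265.3961, σ² = 67.30² = 4529.29; σ² + n·σ₀² = 4529.29 + 3·4265.3961 = 17325.4783.
Posterior precision = 1/σ₀² + n/σ² = 1/4265.3961 + 3/4529.29 = (σ² + n·σ₀²)/(σ₀²σ²) = 17325.4783/(4265.3961·4529.29); posterior variance σₙ² = σ₀²σ²/(σ² + n·σ₀²) = 4265.3961·4529.29/17325.4783 = 1115.075473.

1115.075473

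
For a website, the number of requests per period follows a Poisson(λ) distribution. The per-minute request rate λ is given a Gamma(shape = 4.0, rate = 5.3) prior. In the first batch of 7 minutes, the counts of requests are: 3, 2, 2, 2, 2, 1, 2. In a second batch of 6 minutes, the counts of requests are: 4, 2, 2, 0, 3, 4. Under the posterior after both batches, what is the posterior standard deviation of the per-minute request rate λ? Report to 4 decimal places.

With a Gamma(shape α, rate β) prior, the Poisson likelihood is conjugate: the posterior is Gamma(α + ΣXᵢ, β + n).
Batch 1: sum of counts S = 14 over n = 7 minutes.
After batch 1: Gamma(α+S, β+n) = Gamma(4.0+14, 5.3+7) = Gamma(18.0, 12.3).
Batch 2: sum of counts S = 15 over n = 6 minutes.
After batch 2: Gamma(α+S, β+n) = Gamma(18.0+15, 12.3+6) = Gamma(33.0, 18.3).
SD = √α/β = √33.0/18.3 = 0.3139.

0.3139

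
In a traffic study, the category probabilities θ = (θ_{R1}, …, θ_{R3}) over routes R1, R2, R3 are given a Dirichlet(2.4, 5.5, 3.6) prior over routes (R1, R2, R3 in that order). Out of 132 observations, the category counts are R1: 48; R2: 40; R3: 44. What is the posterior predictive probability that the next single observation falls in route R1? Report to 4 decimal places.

The Dirichlet prior is conjugate to the Multinomial likelihood: each posterior αⱼ = prior αⱼ + observed count nⱼ.
Posterior concentration: (50.4, 45.5, 47.6), total = 143.5.
P(next = R1 | data) = α_{R1}/Σα = 0.3512.

0.3512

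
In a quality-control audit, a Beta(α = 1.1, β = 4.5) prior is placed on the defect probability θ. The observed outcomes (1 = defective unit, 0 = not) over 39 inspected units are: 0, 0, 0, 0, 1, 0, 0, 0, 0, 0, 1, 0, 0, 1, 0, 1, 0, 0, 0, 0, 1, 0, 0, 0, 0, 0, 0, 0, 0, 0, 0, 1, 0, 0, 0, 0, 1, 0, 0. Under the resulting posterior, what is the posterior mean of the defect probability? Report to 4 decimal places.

The Beta prior is conjugate to a Binomial/Bernoulli likelihood; the update adds successes to α and failures to β.
Posterior: Beta(α+k, β+n−k) = Beta(1.1+7, 4.5+32) = Beta(8.1, 36.5).
Posterior mean = α/(α+β) = 8.1/44.6 = 0.1816.

0.1816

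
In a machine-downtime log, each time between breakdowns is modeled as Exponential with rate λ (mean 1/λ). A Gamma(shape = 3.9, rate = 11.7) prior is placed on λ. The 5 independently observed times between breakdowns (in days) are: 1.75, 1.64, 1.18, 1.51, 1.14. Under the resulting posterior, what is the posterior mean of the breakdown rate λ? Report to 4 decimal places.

0.4704

With a Gamma(shape α, rate β) prior on the exponential rate λ, the posterior after n observations with total T = Σxᵢ is Gamma(α+n, β+T).
Sum of observations T = 7.22 days; n = 5.
Posterior: Gamma(3.9+5, 11.7+7.22) = Gamma(8.9, 18.92).
Posterior mean of λ = α/β = 8.9/18.92 = 0.4704.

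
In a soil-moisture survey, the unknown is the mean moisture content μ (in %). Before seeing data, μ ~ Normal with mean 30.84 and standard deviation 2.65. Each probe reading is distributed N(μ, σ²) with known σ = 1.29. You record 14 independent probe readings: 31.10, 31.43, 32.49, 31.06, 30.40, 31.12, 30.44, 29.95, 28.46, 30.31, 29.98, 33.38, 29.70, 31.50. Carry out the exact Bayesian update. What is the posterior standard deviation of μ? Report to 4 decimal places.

0.3419

For Normal data with known variance σ², a Normal(μ₀, σ₀²) prior on μ is conjugate. Posterior precision = 1/σ₀² + n/σ²; posterior mean is the precision-weighted average of μ₀ and x̄.
σ₀² = 2.65² = 7.0225, σ² = 1.29² = 1.6641; σ² + n·σ₀² = 1.6641 + 14·7.0225 = 99.9791.
Posterior precision = 1/σ₀² + n/σ² = 1/7.0225 + 14/1.6641 = (σ² + n·σ₀²)/(σ₀²σ²) = 99.9791/(7.0225·1.6641); posterior variance σₙ² = σ₀²σ²/(σ² + n·σ₀²) = 7.0225·1.6641/99.9791 = 0.116886.
Posterior SD = √σₙ² = √(7.0225·1.6641/99.9791) = 0.3419.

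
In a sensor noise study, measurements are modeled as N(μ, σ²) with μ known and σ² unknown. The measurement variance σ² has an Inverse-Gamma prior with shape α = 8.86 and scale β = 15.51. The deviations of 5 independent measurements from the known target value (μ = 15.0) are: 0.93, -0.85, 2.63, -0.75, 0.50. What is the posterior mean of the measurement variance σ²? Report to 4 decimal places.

With known mean μ and an Inverse-Gamma(α, β) prior on σ², the Normal likelihood is conjugate: posterior is Inv-Gamma(α + n/2, β + Σ(xᵢ−μ)²/2).
Σ(xᵢ−μ)² = (0.93)² + (-0.85)² + (2.63)² + (-0.75)² + (0.50)² = 9.3168.
Posterior: Inv-Gamma(8.86 + 5/2, 15.51 + 9.3168/2) = Inv-Gamma(11.36, 20.16840).
E[σ²|data] = β/(α−1) = 20.16840/10.36 = 1.9468.

1.9468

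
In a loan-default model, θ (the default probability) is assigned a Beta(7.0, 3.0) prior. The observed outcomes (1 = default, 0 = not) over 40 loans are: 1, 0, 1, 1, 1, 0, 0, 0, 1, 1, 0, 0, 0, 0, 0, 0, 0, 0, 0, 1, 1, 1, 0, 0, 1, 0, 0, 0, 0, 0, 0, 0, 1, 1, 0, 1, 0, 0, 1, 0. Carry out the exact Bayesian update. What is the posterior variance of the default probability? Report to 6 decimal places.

The Beta prior is conjugate to a Binomial/Bernoulli likelihood; the update adds successes to α and failures to β.
Posterior: Beta(α+k, β+n−k) = Beta(7.0+14, 3.0+26) = Beta(21.0, 29.0).
Var = αβ/((α+β)²(α+β+1)) = 21.0·29.0/(50.0²·51.0) = 0.004776.

0.004776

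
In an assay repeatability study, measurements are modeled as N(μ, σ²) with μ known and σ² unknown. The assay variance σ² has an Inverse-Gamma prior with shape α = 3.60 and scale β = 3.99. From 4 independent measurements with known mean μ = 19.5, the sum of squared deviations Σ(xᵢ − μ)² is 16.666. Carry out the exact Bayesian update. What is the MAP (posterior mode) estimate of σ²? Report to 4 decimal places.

With known mean μ and an Inverse-Gamma(α, β) prior on σ², the Normal likelihood is conjugate: posterior is Inv-Gamma(α + n/2, β + Σ(xᵢ−μ)²/2).
Posterior: Inv-Gamma(3.60 + 4/2, 3.99 + 16.666/2) = Inv-Gamma(5.60, 12.3230).
Mode = β/(α+1) = 12.3230/6.60 = 1.8671.

1.8671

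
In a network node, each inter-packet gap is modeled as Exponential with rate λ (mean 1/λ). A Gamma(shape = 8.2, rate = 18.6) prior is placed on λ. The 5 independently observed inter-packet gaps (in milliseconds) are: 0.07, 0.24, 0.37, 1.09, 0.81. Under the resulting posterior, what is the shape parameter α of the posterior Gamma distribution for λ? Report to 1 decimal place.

13.2

With a Gamma(shape α, rate β) prior on the exponential rate λ, the posterior after n observations with total T = Σxᵢ is Gamma(α+n, β+T).
Sum of observations T = 2.58 milliseconds; n = 5.
Posterior: Gamma(8.2+5, 18.6+2.58) = Gamma(13.2, 21.18).
Posterior α = 13.2.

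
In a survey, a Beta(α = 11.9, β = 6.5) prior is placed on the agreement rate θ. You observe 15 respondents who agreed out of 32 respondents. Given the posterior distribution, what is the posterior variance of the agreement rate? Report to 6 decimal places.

The Beta prior is conjugate to a Binomial/Bernoulli likelihood; the update adds successes to α and failures to β.
Posterior: Beta(α+k, β+n−k) = Beta(11.9+15, 6.5+17) = Beta(26.9, 23.5).
Var = αβ/((α+β)²(α+β+1)) = 26.9·23.5/(50.4²·51.4) = 0.004842.

0.004842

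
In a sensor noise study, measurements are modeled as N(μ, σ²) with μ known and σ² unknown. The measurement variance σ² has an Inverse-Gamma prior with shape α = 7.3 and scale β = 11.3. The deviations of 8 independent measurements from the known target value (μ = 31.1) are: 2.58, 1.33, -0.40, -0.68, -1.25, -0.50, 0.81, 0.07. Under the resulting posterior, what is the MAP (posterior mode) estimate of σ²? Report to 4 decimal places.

With known mean μ and an Inverse-Gamma(α, β) prior on σ², the Normal likelihood is conjugate: posterior is Inv-Gamma(α + n/2, β + Σ(xᵢ−μ)²/2).
Σ(xᵢ−μ)² = (2.58)² + (1.33)² + (-0.40)² + (-0.68)² + (-1.25)² + (-0.50)² + (0.81)² + (0.07)² = 11.5212.
Posterior: Inv-Gamma(7.3 + 8/2, 11.3 + 11.5212/2) = Inv-Gamma(11.30, 17.06060).
Mode = β/(α+1) = 17.06060/12.30 = 1.3870.

1.3870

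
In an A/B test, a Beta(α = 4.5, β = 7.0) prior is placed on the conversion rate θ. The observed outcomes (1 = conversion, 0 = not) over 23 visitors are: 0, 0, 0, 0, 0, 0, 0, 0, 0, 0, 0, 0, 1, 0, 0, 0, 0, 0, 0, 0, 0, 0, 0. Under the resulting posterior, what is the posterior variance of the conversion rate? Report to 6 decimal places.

0.003775

The Beta prior is conjugate to a Binomial/Bernoulli likelihood; the update adds successes to α and failures to β.
Posterior: Beta(α+k, β+n−k) = Beta(4.5+1, 7.0+22) = Beta(5.5, 29.0).
Var = αβ/((α+β)²(α+β+1)) = 5.5·29.0/(34.5²·35.5) = 0.003775.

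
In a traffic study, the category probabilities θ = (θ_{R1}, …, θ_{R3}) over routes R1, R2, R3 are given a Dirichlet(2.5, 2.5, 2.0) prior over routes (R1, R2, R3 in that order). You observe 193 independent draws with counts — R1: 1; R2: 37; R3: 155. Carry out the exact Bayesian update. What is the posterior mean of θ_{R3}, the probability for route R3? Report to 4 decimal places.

The Dirichlet prior is conjugate to the Multinomial likelihood: each posterior αⱼ = prior αⱼ + observed count nⱼ.
Posterior concentration: (3.5, 39.5, 157.0), total = 200.0.
E[θ_{R3}|data] = α_{R3}/Σα = 157.0/200.0 = 0.7850.

0.7850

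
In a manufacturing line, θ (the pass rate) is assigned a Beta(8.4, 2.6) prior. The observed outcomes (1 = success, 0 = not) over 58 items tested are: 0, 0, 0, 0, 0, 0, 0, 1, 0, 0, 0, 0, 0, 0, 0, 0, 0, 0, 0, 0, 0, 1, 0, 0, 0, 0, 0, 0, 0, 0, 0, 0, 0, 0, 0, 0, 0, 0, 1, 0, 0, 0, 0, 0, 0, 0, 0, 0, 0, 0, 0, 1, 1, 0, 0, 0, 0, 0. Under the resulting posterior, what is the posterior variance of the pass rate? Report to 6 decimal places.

0.002236

The Beta prior is conjugate to a Binomial/Bernoulli likelihood; the update adds successes to α and failures to β.
Posterior: Beta(α+k, β+n−k) = Beta(8.4+5, 2.6+53) = Beta(13.4, 55.6).
Var = αβ/((α+β)²(α+β+1)) = 13.4·55.6/(69.0²·70.0) = 0.002236.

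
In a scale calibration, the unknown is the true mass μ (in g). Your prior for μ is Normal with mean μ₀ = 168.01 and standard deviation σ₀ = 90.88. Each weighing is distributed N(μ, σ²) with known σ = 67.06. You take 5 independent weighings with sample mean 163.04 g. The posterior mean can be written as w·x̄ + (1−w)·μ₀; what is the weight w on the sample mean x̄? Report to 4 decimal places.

0.9018

For Normal data with known variance σ², a Normal(μ₀, σ₀²) prior on μ is conjugate. Posterior precision = 1/σ₀² + n/σ²; posterior mean is the precision-weighted average of μ₀ and x̄.
σ₀² = 90.88² = 8259.1744, σ² = 67.06² = 4497.0436. Prior precision 1/σ₀² = 1/8259.1744; data precision n/σ² = 5/4497.0436.
w = (n/σ²)/(1/σ₀² + n/σ²) = n·σ₀²/(σ² + n·σ₀²) = 5·8259.1744/(4497.0436 + 5·8259.1744) = 41295.872/45792.9156 = 0.9018.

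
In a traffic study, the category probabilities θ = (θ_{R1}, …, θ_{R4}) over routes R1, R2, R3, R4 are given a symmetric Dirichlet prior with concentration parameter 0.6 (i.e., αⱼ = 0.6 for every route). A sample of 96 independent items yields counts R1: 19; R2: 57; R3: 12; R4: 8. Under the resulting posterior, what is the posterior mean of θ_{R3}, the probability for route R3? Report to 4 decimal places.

The Dirichlet prior is conjugate to the Multinomial likelihood: each posterior αⱼ = prior αⱼ + observed count nⱼ.
Posterior concentration: (19.6, 57.6, 12.6, 8.6), total = 98.4.
E[θ_{R3}|data] = α_{R3}/Σα = 12.6/98.4 = 0.1280.

0.1280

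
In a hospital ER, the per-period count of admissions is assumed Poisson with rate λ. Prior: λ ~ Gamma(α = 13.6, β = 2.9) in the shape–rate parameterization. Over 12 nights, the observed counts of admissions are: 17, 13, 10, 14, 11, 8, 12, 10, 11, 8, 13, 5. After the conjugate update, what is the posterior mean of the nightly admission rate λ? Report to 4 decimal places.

With a Gamma(shape α, rate β) prior, the Poisson likelihood is conjugate: the posterior is Gamma(α + ΣXᵢ, β + n).
Sum of counts S = 132 over n = 12 nights.
Posterior: Gamma(α+S, β+n) = Gamma(13.6+132, 2.9+12) = Gamma(145.6, 14.9).
Posterior mean = α/β = 145.6/14.9 = 9.7718.

9.7718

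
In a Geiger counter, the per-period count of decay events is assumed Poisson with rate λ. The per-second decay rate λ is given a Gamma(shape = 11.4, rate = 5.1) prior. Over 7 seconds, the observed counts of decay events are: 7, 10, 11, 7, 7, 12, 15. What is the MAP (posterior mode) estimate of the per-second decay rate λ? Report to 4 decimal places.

With a Gamma(shape α, rate β) prior, the Poisson likelihood is conjugate: the posterior is Gamma(α + ΣXᵢ, β + n).
Sum of counts S = 69 over n = 7 seconds.
Posterior: Gamma(α+S, β+n) = Gamma(11.4+69, 5.1+7) = Gamma(80.4, 12.1).
Mode of Gamma(α,β) for α≥1 is (α−1)/β = 79.4/12.1 = 6.5620.

6.5620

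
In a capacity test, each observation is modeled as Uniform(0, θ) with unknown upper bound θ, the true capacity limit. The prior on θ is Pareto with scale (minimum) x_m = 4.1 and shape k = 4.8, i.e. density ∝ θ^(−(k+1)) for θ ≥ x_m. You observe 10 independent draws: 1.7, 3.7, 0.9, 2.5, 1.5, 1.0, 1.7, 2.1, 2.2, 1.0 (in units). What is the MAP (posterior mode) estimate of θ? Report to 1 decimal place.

A Pareto(scale x_m, shape k) prior on the upper bound θ of Uniform(0, θ) is conjugate: posterior is Pareto(max(x_m, max xᵢ), k + n).
Sample maximum = 3.7; prior scale x_m = 4.1 → posterior scale = max = 4.1.
Posterior shape = 4.8 + 10 = 14.8.
The Pareto density is decreasing on [x_m, ∞), so the mode is x_m = 4.1.

4.1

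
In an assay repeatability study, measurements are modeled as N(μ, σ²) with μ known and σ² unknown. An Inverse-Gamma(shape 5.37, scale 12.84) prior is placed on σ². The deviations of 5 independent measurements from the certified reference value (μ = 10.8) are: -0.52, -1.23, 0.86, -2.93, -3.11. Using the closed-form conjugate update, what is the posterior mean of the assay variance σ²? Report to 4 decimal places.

3.3814

With known mean μ and an Inverse-Gamma(α, β) prior on σ², the Normal likelihood is conjugate: posterior is Inv-Gamma(α + n/2, β + Σ(xᵢ−μ)²/2).
Σ(xᵢ−μ)² = (-0.52)² + (-1.23)² + (0.86)² + (-2.93)² + (-3.11)² = 20.7799.
Posterior: Inv-Gamma(5.37 + 5/2, 12.84 + 20.7799/2) = Inv-Gamma(7.87, 23.22995).
E[σ²|data] = β/(α−1) = 23.22995/6.87 = 3.3814.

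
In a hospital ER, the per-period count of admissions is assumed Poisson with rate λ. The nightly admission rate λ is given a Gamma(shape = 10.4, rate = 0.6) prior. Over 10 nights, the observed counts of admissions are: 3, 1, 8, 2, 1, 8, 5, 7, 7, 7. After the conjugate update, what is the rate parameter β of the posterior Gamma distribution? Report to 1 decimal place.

10.6

With a Gamma(shape α, rate β) prior, the Poisson likelihood is conjugate: the posterior is Gamma(α + ΣXᵢ, β + n).
Sum of counts S = 49 over n = 10 nights.
Posterior: Gamma(α+S, β+n) = Gamma(10.4+49, 0.6+10) = Gamma(59.4, 10.6).
Posterior β = 10.6.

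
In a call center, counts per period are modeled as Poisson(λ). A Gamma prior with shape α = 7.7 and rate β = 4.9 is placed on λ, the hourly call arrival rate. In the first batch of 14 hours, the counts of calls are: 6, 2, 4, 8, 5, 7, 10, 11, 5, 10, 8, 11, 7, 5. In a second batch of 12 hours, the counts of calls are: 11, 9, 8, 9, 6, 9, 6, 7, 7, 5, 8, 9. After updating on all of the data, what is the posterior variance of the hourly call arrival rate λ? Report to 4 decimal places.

With a Gamma(shape α, rate β) prior, the Poisson likelihood is conjugate: the posterior is Gamma(α + ΣXᵢ, β + n).
Batch 1: sum of counts S = 99 over n = 14 hours.
After batch 1: Gamma(α+S, β+n) = Gamma(7.7+99, 4.9+14) = Gamma(106.7, 18.9).
Batch 2: sum of counts S = 94 over n = 12 hours.
After batch 2: Gamma(α+S, β+n) = Gamma(106.7+94, 18.9+12) = Gamma(200.7, 30.9).
Var = α/β² = 200.7/30.9² = 0.2102.

0.2102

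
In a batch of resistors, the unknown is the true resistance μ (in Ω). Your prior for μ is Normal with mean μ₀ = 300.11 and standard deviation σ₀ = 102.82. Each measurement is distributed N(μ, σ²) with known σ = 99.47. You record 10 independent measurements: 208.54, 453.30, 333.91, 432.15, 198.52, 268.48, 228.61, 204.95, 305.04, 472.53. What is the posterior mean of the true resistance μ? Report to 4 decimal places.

For Normal data with known variance σ², a Normal(μ₀, σ₀²) prior on μ is conjugate. Posterior precision = 1/σ₀² + n/σ²; posterior mean is the precision-weighted average of μ₀ and x̄.
Σxᵢ = 208.54 + 453.30 + 333.91 + 432.15 + 198.52 + 268.48 + 228.61 + 204.95 + 305.04 + 472.53 = 3106.03, so n·x̄ = 3106.03.
σ₀² = 102.82² = 10571.9524, σ² = 99.47² = 9894.2809; σ² + n·σ₀² = 9894.2809 + 10·10571.9524 = 115613.8049.
Posterior mean = (μ₀/σ₀² + n·x̄/σ²)/(1/σ₀² + n/σ²) = (σ²·μ₀ + σ₀²·n·x̄)/(σ² + n·σ₀²) = (9894.2809·300.11 + 10571.9524·3106.03)/115613.8049 = 35806173.953871/115613.8049 = 309.7050.

309.7050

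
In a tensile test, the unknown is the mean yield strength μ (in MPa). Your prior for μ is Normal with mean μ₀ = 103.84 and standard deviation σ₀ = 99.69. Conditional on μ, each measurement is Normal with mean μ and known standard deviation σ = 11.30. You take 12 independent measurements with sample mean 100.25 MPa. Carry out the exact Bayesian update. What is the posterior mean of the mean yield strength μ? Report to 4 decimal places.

For Normal data with known variance σ², a Normal(μ₀, σ₀²) prior on μ is conjugate. Posterior precision = 1/σ₀² + n/σ²; posterior mean is the precision-weighted average of μ₀ and x̄.
n·x̄ = 12·100.25 = 1203.
σ₀² = 99.69² = 9938.0961, σ² = 11.30² = 127.69; σ² + n·σ₀² = 127.69 + 12·9938.0961 = 119384.8432.
Posterior mean = (μ₀/σ₀² + n·x̄/σ²)/(1/σ₀² + n/σ²) = (σ²·μ₀ + σ₀²·n·x̄)/(σ² + n·σ₀²) = (127.69·103.84 + 9938.0961·1203)/119384.8432 = 11968788.9379/119384.8432 = 100.2538.

100.2538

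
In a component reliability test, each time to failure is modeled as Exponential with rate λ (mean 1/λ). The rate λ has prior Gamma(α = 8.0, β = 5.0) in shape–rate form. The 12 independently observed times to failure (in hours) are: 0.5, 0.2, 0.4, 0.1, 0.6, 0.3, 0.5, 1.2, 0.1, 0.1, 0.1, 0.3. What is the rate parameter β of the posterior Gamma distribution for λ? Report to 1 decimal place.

With a Gamma(shape α, rate β) prior on the exponential rate λ, the posterior after n observations with total T = Σxᵢ is Gamma(α+n, β+T).
Sum of observations T = 4.4 hours; n = 12.
Posterior: Gamma(8.0+12, 5.0+4.4) = Gamma(20.0, 9.4).
Posterior β = 9.4.

9.4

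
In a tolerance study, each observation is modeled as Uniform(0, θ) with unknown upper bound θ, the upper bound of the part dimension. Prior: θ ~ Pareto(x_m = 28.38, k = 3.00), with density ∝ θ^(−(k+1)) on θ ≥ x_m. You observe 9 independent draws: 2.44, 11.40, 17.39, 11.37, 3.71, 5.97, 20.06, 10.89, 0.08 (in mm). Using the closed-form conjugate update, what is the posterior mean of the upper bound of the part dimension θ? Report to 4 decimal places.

30.9600

A Pareto(scale x_m, shape k) prior on the upper bound θ of Uniform(0, θ) is conjugate: posterior is Pareto(max(x_m, max xᵢ), k + n).
Sample maximum = 20.06; prior scale x_m = 28.38 → posterior scale = max = 28.38.
Posterior shape = 3.00 + 9 = 12.00.
E[θ|data] = k·x_m/(k−1) = 12.00·28.38/11.00 = 30.9600.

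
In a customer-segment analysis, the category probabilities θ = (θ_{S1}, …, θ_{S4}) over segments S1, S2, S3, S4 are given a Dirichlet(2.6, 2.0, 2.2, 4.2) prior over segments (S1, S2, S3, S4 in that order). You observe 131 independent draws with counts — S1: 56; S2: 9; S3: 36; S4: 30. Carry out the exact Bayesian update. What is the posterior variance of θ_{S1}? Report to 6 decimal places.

The Dirichlet prior is conjugate to the Multinomial likelihood: each posterior αⱼ = prior αⱼ + observed count nⱼ.
Posterior concentration: (58.6, 11.0, 38.2, 34.2), total = 142.0.
Var[θ_j] = α_j(Σα−α_j)/((Σα)²(Σα+1)) = 58.6·83.4/(142.0²·143.0) = 0.001695.

0.001695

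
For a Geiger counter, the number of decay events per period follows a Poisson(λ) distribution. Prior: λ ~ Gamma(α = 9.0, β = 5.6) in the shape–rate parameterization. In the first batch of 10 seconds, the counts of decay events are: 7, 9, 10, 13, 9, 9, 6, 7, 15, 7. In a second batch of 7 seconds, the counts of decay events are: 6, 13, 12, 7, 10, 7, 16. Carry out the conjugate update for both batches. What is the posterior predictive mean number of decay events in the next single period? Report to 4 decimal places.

7.6106

With a Gamma(shape α, rate β) prior, the Poisson likelihood is conjugate: the posterior is Gamma(α + ΣXᵢ, β + n).
Batch 1: sum of counts S = 92 over n = 10 seconds.
After batch 1: Gamma(α+S, β+n) = Gamma(9.0+92, 5.6+10) = Gamma(101.0, 15.6).
Batch 2: sum of counts S = 71 over n = 7 seconds.
After batch 2: Gamma(α+S, β+n) = Gamma(101.0+71, 15.6+7) = Gamma(172.0, 22.6).
The predictive distribution for one future period is NegBinom with mean α/β = 7.6106.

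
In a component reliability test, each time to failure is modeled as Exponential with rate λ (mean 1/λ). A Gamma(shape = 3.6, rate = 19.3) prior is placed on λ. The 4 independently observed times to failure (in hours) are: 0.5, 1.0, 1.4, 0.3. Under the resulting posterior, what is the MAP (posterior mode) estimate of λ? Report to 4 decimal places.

With a Gamma(shape α, rate β) prior on the exponential rate λ, the posterior after n observations with total T = Σxᵢ is Gamma(α+n, β+T).
Sum of observations T = 3.2 hours; n = 4.
Posterior: Gamma(3.6+4, 19.3+3.2) = Gamma(7.6, 22.5).
Mode = (α−1)/β = 0.2933.

0.2933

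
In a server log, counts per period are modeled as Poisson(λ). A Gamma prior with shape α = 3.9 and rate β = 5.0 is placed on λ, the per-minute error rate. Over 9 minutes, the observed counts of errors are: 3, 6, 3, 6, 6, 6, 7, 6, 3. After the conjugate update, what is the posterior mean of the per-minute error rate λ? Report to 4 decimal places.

With a Gamma(shape α, rate β) prior, the Poisson likelihood is conjugate: the posterior is Gamma(α + ΣXᵢ, β + n).
Sum of counts S = 46 over n = 9 minutes.
Posterior: Gamma(α+S, β+n) = Gamma(3.9+46, 5.0+9) = Gamma(49.9, 14.0).
Posterior mean = α/β = 49.9/14.0 = 3.5643.

3.5643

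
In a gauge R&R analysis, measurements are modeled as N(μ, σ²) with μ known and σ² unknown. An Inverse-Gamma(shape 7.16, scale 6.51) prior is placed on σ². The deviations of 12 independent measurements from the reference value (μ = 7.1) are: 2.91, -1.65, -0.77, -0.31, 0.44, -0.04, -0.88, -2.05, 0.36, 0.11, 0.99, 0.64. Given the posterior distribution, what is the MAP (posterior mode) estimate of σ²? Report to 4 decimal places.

With known mean μ and an Inverse-Gamma(α, β) prior on σ², the Normal likelihood is conjugate: posterior is Inv-Gamma(α + n/2, β + Σ(xᵢ−μ)²/2).
Σ(xᵢ−μ)² = (2.91)² + (-1.65)² + (-0.77)² + (-0.31)² + (0.44)² + (-0.04)² + (-0.88)² + (-2.05)² + (0.36)² + (0.11)² + (0.99)² + (0.64)² = 18.5831.
Posterior: Inv-Gamma(7.16 + 12/2, 6.51 + 18.5831/2) = Inv-Gamma(13.16, 15.80155).
Mode = β/(α+1) = 15.80155/14.16 = 1.1159.

1.1159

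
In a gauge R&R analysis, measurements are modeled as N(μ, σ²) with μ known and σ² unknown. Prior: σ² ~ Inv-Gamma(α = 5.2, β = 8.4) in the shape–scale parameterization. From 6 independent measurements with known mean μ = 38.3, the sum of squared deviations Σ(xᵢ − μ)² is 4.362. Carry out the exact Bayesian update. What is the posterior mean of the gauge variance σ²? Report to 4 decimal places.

With known mean μ and an Inverse-Gamma(α, β) prior on σ², the Normal likelihood is conjugate: posterior is Inv-Gamma(α + n/2, β + Σ(xᵢ−μ)²/2).
Posterior: Inv-Gamma(5.2 + 6/2, 8.4 + 4.362/2) = Inv-Gamma(8.20, 10.5810).
E[σ²|data] = β/(α−1) = 10.5810/7.20 = 1.4696.

1.4696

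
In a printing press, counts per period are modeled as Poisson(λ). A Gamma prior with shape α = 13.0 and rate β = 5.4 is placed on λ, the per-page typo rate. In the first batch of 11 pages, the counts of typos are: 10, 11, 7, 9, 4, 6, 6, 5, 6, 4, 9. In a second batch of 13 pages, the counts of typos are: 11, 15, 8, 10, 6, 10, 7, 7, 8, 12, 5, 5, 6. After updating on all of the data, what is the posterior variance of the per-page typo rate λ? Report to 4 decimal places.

With a Gamma(shape α, rate β) prior, the Poisson likelihood is conjugate: the posterior is Gamma(α + ΣXᵢ, β + n).
Batch 1: sum of counts S = 77 over n = 11 pages.
After batch 1: Gamma(α+S, β+n) = Gamma(13.0+77, 5.4+11) = Gamma(90.0, 16.4).
Batch 2: sum of counts S = 110 over n = 13 pages.
After batch 2: Gamma(α+S, β+n) = Gamma(90.0+110, 16.4+13) = Gamma(200.0, 29.4).
Var = α/β² = 200.0/29.4² = 0.2314.

0.2314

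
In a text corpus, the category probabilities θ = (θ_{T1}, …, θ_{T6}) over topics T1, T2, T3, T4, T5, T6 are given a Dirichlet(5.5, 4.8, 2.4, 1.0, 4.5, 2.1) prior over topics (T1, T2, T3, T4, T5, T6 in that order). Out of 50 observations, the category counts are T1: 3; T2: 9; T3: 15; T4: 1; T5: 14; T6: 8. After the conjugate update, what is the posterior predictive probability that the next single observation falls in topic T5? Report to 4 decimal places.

0.2632

The Dirichlet prior is conjugate to the Multinomial likelihood: each posterior αⱼ = prior αⱼ + observed count nⱼ.
Posterior concentration: (8.5, 13.8, 17.4, 2.0, 18.5, 10.1), total = 70.3.
P(next = T5 | data) = α_{T5}/Σα = 0.2632.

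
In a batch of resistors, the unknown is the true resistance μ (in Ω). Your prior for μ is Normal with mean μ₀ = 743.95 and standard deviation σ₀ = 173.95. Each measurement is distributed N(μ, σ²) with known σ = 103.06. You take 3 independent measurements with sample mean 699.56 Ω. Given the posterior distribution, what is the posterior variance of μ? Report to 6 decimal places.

3169.591574

For Normal data with known variance σ², a Normal(μ₀, σ₀²) prior on μ is conjugate. Posterior precision = 1/σ₀² + n/σ²; posterior mean is the precision-weighted average of μ₀ and x̄.
σ₀² = 173.95² = 30258.6025, σ² = 103.06² = 10621.3636; σ² + n·σ₀² = 10621.3636 + 3·30258.6025 = 101397.1711.
Posterior precision = 1/σ₀² + n/σ² = 1/30258.6025 + 3/10621.3636 = (σ² + n·σ₀²)/(σ₀²σ²) = 101397.1711/(30258.6025·10621.3636); posterior variance σₙ² = σ₀²σ²/(σ² + n·σ₀²) = 30258.6025·10621.3636/101397.1711 = 3169.591574.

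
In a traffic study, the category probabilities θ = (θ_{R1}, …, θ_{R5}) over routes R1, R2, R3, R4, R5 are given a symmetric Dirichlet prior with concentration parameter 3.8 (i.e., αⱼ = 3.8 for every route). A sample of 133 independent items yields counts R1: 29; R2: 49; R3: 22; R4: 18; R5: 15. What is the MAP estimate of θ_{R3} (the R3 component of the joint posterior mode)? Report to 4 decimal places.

The Dirichlet prior is conjugate to the Multinomial likelihood: each posterior αⱼ = prior αⱼ + observed count nⱼ.
Posterior concentration: (32.8, 52.8, 25.8, 21.8, 18.8), total = 152.0.
Joint mode component: (α_{R3}−1)/(Σα−K) = 24.8/147.0 = 0.1687.

0.1687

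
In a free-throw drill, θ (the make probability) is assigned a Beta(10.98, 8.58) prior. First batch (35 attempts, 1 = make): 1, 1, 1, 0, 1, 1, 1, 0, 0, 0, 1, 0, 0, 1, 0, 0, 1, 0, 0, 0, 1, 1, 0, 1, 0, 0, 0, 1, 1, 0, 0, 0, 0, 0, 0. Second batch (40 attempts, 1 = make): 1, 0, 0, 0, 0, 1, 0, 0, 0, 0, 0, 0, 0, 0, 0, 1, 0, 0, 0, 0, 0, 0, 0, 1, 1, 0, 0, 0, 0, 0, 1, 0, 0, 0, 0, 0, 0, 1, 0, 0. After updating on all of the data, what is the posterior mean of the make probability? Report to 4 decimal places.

The Beta prior is conjugate to a Binomial/Bernoulli likelihood; the update adds successes to α and failures to β.
After batch 1: Beta(10.98+14, 8.58+21) = Beta(24.98, 29.58).
After batch 2: Beta(24.98+7, 29.58+33) = Beta(31.98, 62.58).
Posterior mean = α/(α+β) = 31.98/94.56 = 0.3382.

0.3382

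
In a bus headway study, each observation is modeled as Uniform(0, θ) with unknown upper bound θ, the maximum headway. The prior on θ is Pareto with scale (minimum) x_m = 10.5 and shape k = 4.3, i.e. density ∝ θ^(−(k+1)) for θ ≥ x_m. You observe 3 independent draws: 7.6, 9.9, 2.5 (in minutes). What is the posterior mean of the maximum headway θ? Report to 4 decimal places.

A Pareto(scale x_m, shape k) prior on the upper bound θ of Uniform(0, θ) is conjugate: posterior is Pareto(max(x_m, max xᵢ), k + n).
Sample maximum = 9.9; prior scale x_m = 10.5 → posterior scale = max = 10.5.
Posterior shape = 4.3 + 3 = 7.3.
E[θ|data] = k·x_m/(k−1) = 7.3·10.5/6.3 = 12.1667.

12.1667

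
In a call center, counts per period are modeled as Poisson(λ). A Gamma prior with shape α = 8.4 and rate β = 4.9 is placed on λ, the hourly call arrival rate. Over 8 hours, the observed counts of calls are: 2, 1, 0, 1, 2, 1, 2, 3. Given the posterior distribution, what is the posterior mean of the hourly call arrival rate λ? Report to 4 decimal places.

With a Gamma(shape α, rate β) prior, the Poisson likelihood is conjugate: the posterior is Gamma(α + ΣXᵢ, β + n).
Sum of counts S = 12 over n = 8 hours.
Posterior: Gamma(α+S, β+n) = Gamma(8.4+12, 4.9+8) = Gamma(20.4, 12.9).
Posterior mean = α/β = 20.4/12.9 = 1.5814.

1.5814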